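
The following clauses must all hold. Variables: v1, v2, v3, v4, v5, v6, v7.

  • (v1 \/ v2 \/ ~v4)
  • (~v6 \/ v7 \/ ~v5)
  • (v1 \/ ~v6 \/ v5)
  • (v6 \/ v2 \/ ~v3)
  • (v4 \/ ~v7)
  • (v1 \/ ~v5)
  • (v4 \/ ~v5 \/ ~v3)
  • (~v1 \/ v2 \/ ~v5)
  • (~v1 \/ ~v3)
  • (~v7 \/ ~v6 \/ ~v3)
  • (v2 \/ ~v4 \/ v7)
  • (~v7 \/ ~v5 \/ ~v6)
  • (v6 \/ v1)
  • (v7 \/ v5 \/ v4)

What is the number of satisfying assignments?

9

Split on v5, then v1.
  v5=1, v1=1: remaining (v2,v3,v4,v6,v7) ∈ {(1,0,0,0,0); (1,0,1,0,0); (1,0,1,0,1)} — 3.
  v5=1, v1=0: a clause becomes empty — 0.
  v5=0, v1=1: v6 free; 3 ways for (v2,v3,v4,v7) × 2^1 = 6.
  v5=0, v1=0: a clause becomes empty — 0.
Total: 3 + 0 + 6 + 0 = 9.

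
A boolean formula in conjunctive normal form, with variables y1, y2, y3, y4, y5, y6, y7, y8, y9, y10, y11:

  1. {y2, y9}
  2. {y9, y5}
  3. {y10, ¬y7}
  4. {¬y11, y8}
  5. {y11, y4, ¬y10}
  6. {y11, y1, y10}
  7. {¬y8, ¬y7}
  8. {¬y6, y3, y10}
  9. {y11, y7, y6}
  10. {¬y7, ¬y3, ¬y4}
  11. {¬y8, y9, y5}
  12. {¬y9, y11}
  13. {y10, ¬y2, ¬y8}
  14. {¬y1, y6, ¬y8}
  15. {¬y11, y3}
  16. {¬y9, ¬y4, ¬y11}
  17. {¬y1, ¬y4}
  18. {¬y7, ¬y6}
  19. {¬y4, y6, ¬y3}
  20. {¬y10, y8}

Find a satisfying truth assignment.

Pure literal: y5 appears only positively; assign y5 = True.
Branch on y1: take y1 = False.
Branch on y2: take y2 = False.
  then y9 is forced to True.
  then y11 is forced to True.
  then y8 is forced to True.
  then y7 is forced to False.
  then y3 is forced to True.
  then y4 is forced to False.
y6, y10 are now unconstrained; take y6 = True, y10 = False.
Every clause has at least one true literal under this assignment.

y1 = False, y2 = False, y3 = True, y4 = False, y5 = True, y6 = True, y7 = False, y8 = True, y9 = True, y10 = False, y11 = True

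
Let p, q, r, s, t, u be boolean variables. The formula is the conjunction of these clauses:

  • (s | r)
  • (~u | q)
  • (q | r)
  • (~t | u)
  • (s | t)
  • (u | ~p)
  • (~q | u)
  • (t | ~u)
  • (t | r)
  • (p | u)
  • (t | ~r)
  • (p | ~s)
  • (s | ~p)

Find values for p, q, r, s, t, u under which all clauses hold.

p = True, q = True, r = False, s = True, t = True, u = True

Branch on p: take p = True.
  then u is forced to True.
  then q is forced to True.
  then t is forced to True.
  then s is forced to True.
r is now unconstrained; take r = False.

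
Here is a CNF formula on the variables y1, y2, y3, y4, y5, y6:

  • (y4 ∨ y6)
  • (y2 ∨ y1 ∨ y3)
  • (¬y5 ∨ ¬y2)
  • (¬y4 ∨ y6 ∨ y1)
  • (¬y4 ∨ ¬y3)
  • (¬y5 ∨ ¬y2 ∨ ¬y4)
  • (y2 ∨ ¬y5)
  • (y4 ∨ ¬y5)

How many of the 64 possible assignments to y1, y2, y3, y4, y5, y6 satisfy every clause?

12

Case analysis on y4 and y2:
  y4=1, y2=1: remaining (y1,y3,y5,y6) ∈ {(0,0,0,1); (1,0,0,0); (1,0,0,1)} — 3.
  y4=1, y2=0: remaining (y1,y3,y5,y6) ∈ {(1,0,0,0); (1,0,0,1)} — 2.
  y4=0, y2=1: remaining (y1,y3,y5,y6) ∈ {(0,0,0,1); (0,1,0,1); (1,0,0,1); (1,1,0,1)} — 4.
  y4=0, y2=0: remaining (y1,y3,y5,y6) ∈ {(0,1,0,1); (1,0,0,1); (1,1,0,1)} — 3.
Total: 3 + 2 + 4 + 3 = 12.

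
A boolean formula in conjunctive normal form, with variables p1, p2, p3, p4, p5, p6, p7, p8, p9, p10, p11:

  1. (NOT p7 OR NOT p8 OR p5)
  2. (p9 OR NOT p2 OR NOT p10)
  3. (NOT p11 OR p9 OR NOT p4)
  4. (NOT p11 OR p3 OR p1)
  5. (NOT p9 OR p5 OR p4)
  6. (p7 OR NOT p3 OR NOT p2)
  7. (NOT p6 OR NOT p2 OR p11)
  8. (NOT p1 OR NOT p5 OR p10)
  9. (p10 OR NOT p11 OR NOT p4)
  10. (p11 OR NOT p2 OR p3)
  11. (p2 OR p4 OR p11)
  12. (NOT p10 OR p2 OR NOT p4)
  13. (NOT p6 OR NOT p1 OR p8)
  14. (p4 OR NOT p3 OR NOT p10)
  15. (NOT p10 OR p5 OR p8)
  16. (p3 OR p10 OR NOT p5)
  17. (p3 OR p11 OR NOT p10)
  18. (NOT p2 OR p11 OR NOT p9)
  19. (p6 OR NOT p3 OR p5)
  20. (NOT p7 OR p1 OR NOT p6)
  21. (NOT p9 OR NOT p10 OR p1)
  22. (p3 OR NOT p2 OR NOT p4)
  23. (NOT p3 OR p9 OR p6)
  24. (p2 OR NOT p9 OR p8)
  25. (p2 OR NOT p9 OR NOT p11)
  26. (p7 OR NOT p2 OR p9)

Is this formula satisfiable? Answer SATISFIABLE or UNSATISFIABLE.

Branch on p1: take p1 = False.
For the remaining variables, p2 = False, p3 = True, p4 = True, p5 = False, p6 = True, p7 = False, p8 = True, p9 = False, p10 = False, p11 = False works.
So p1=False, p2=False, p3=True, p4=True, p5=False, p6=True, p7=False, p8=True, p9=False, p10=False, p11=False is a satisfying assignment.

SATISFIABLE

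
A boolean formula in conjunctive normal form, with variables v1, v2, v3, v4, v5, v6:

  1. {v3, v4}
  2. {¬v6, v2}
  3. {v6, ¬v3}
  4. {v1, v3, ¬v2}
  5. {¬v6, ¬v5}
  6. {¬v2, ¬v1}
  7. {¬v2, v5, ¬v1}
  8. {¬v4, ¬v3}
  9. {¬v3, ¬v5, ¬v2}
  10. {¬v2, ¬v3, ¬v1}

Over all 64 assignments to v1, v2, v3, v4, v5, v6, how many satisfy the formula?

5

The models are:
  v1=F v2=F v3=F v4=T v5=F v6=F
  v1=F v2=F v3=F v4=T v5=T v6=F
  v1=F v2=T v3=T v4=F v5=F v6=T
  v1=T v2=F v3=F v4=T v5=F v6=F
  v1=T v2=F v3=F v4=T v5=T v6=F
That's 5 in total.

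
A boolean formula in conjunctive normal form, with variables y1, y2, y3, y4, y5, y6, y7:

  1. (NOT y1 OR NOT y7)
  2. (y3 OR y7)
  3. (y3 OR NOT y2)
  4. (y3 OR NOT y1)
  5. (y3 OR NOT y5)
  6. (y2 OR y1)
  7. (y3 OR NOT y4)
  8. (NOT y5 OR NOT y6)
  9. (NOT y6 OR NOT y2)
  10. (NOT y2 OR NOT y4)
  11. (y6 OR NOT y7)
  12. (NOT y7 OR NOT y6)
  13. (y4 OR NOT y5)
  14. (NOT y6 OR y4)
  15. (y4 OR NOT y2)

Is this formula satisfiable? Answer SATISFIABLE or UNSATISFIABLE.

SATISFIABLE

y3 occurs only positively in the remaining clauses — set y3 = True.
Pure literal: y5 appears only negated; assign y5 = False.
Try y1 = True.
  then y7 is forced to False.
Branch on y2: take y2 = False.
Try y4 = True.
y6 is now unconstrained; take y6 = False.
So y1=1  y2=0  y3=1  y4=1  y5=0  y6=0  y7=0 is a satisfying assignment.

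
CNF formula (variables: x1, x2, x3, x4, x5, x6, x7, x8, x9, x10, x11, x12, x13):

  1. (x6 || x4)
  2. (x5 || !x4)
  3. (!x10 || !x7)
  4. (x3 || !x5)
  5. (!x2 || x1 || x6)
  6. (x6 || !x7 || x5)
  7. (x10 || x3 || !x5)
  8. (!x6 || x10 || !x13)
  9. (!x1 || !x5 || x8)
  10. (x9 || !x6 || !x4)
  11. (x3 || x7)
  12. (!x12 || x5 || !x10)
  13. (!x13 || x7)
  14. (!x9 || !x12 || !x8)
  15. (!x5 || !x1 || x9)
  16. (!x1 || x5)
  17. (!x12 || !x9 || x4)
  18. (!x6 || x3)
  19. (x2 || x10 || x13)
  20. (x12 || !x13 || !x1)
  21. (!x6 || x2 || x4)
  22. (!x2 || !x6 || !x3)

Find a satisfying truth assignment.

x1=F, x2=F, x3=T, x4=T, x5=T, x6=F, x7=F, x8=F, x9=F, x10=T, x11=T, x12=F, x13=F

Check each clause:
  1. (x4 || x6) — x4 is true.
  2. (!x4 || x5) — x5 is true.
  3. (!x7 || !x10) — !x7 is true.
  4. (!x5 || x3) — x3 is true.
  5. (!x2 || x6 || x1) — !x2 is true.
  6. (x6 || x5 || !x7) — !x7 is true.
  7. (x3 || x10 || !x5) — x3 is true.
  8. (!x6 || !x13 || x10) — x10 is true.
  9. (x8 || !x1 || !x5) — !x1 is true.
  10. (!x6 || !x4 || x9) — !x6 is true.
  11. (x7 || x3) — x3 is true.
  12. (x5 || !x10 || !x12) — !x12 is true.
  13. (!x13 || x7) — !x13 is true.
  14. (!x8 || !x9 || !x12) — !x8 is true.
  15. (!x1 || x9 || !x5) — !x1 is true.
  16. (!x1 || x5) — x5 is true.
  17. (!x12 || x4 || !x9) — !x12 is true.
  18. (!x6 || x3) — !x6 is true.
  19. (x2 || x10 || x13) — x10 is true.
  20. (!x13 || !x1 || x12) — !x13 is true.
  21. (!x6 || x2 || x4) — !x6 is true.
  22. (!x6 || !x2 || !x3) — !x6 is true.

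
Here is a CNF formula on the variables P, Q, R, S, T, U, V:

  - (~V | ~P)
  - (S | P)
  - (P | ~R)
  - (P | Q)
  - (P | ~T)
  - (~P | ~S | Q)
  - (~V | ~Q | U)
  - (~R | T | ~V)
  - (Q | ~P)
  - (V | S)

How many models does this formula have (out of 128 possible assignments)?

11

Case analysis on P and Q:
  P=T, Q=T: forces S=T; V=F; R, T, U free → 2^3 = 8.
  P=T, Q=F: a clause becomes empty — 0.
  P=F, Q=T: remaining (R,S,T,U,V) ∈ {(F,T,F,F,F); (F,T,F,T,F); (F,T,F,T,T)} — 3.
  P=F, Q=F: a clause becomes empty — 0.
Total: 8 + 0 + 3 + 0 = 11.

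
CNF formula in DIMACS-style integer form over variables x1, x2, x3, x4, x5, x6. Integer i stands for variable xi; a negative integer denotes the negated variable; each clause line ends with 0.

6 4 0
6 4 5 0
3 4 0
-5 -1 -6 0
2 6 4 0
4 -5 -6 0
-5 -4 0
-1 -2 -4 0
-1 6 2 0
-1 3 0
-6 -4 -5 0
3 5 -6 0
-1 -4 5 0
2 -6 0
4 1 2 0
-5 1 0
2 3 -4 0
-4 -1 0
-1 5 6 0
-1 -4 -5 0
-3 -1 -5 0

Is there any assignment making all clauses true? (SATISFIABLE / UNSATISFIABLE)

SATISFIABLE

Set x1 = False and propagate.
  then x5 is forced to False.
Try x2 = True.
For the remaining variables, x3 = False, x4 = True, x6 = False works.
So x1=F  x2=T  x3=F  x4=T  x5=F  x6=F is a satisfying assignment.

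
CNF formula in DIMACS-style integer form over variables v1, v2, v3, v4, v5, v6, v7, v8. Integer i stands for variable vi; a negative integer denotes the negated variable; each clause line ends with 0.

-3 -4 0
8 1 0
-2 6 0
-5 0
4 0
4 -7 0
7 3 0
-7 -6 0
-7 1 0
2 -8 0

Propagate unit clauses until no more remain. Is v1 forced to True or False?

True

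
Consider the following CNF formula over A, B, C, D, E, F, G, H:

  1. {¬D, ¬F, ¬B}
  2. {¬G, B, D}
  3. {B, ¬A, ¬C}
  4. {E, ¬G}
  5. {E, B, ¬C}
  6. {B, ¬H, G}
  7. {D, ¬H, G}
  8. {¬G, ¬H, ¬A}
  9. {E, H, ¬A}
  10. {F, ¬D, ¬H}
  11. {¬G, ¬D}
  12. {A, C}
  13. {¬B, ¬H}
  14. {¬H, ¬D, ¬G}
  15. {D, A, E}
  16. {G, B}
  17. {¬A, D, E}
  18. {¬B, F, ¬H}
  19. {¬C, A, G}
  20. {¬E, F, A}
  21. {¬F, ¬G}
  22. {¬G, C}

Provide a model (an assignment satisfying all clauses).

A=T, B=T, C=F, D=F, E=T, F=T, G=F, H=F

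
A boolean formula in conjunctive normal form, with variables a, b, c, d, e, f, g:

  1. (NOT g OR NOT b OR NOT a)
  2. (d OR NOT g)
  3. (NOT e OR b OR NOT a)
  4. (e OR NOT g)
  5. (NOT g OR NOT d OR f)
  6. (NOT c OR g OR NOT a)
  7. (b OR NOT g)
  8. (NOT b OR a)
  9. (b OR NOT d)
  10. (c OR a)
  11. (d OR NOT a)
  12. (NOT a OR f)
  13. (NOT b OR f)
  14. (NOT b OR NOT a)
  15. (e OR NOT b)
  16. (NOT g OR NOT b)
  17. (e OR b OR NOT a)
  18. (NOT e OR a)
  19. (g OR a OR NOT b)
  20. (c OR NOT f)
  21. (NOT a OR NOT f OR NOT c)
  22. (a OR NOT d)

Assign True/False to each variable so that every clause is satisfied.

a = F  b = F  c = T  d = F  e = F  f = T  g = F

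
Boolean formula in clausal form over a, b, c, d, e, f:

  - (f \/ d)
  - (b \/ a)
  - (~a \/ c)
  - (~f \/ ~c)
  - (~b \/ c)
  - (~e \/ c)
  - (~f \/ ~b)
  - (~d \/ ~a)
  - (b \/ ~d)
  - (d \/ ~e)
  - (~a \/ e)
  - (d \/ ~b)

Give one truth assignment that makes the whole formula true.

Branch on a: take a = False.
  then b is forced to True.
  then c is forced to True.
  then f is forced to False.
  then d is forced to True.
e is now unconstrained; take e = False.
Check each clause:
  1. (d \/ f) — d is true.
  2. (b \/ a) — b is true.
  3. (c \/ ~a) — c is true.
  4. (~f \/ ~c) — ~f is true.
  5. (c \/ ~b) — c is true.
  6. (~e \/ c) — c is true.
  7. (~f \/ ~b) — ~f is true.
  8. (~d \/ ~a) — ~a is true.
  9. (b \/ ~d) — b is true.
  10. (d \/ ~e) — ~e is true.
  11. (~a \/ e) — ~a is true.
  12. (~b \/ d) — d is true.

a=False, b=True, c=True, d=True, e=False, f=False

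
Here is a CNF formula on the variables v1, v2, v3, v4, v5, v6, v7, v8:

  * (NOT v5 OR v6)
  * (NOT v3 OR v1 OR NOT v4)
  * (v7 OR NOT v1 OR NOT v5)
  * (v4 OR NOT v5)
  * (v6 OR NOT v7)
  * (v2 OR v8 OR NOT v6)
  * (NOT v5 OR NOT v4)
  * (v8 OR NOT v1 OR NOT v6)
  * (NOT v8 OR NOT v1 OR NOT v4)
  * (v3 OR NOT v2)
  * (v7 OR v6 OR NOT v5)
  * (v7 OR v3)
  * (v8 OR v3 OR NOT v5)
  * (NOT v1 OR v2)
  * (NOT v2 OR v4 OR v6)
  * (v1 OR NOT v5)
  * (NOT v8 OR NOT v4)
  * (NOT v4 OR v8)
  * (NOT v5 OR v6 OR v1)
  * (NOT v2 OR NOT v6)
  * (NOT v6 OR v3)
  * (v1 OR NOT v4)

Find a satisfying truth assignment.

v1 = F  v2 = F  v3 = T  v4 = F  v5 = F  v6 = T  v7 = F  v8 = T

Pure literal: v5 appears only negated; assign v5 = False.
Try v1 = False.
  then v4 is forced to False.
For the remaining variables, v2 = False, v3 = True, v6 = True, v7 = False, v8 = True works.
Every clause has at least one true literal under this assignment.
Check each clause:
  1. (NOT v5 OR v6) — NOT v5 is true.
  2. (NOT v4 OR v1 OR NOT v3) — NOT v4 is true.
  3. (NOT v1 OR NOT v5 OR v7) — NOT v5 is true.
  4. (NOT v5 OR v4) — NOT v5 is true.
  5. (NOT v7 OR v6) — NOT v7 is true.
  6. (v2 OR NOT v6 OR v8) — v8 is true.
  7. (NOT v4 OR NOT v5) — NOT v5 is true.
  8. (v8 OR NOT v1 OR NOT v6) — v8 is true.
  9. (NOT v1 OR NOT v4 OR NOT v8) — NOT v4 is true.
  10. (v3 OR NOT v2) — v3 is true.
  11. (v6 OR NOT v5 OR v7) — NOT v5 is true.
  12. (v7 OR v3) — v3 is true.
  13. (v8 OR v3 OR NOT v5) — v8 is true.
  14. (v2 OR NOT v1) — NOT v1 is true.
  15. (v6 OR NOT v2 OR v4) — NOT v2 is true.
  16. (NOT v5 OR v1) — NOT v5 is true.
  17. (NOT v4 OR NOT v8) — NOT v4 is true.
  18. (v8 OR NOT v4) — v8 is true.
  19. (v6 OR v1 OR NOT v5) — NOT v5 is true.
  20. (NOT v2 OR NOT v6) — NOT v2 is true.
  21. (v3 OR NOT v6) — v3 is true.
  22. (v1 OR NOT v4) — NOT v4 is true.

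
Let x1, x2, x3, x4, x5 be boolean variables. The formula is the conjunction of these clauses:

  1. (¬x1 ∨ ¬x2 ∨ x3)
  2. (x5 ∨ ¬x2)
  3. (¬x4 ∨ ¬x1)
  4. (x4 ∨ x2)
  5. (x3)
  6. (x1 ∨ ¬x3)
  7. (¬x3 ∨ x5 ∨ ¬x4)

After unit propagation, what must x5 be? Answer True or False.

Unit clause (x3) sets x3 = True.
In (¬x3 ∨ x1), ¬x3 is now false; x1 must hold, so x1 = True.
(¬x4 ∨ ¬x1): since x1 = True, the clause reduces to (¬x4). x4 = False.
From (x4 ∨ x2) and x4 = False: x2 = True.
From (x5 ∨ ¬x2) and x2 = True: x5 = True.

True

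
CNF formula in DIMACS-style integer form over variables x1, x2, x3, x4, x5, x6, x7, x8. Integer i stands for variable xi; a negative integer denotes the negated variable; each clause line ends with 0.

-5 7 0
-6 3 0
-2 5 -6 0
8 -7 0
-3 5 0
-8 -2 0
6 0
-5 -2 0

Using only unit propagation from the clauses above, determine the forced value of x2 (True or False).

False

(x6) is a unit clause: x6 = True.
(!x6 || x3) with x6 = True leaves only x3, so x3 = True.
From (!x3 || x5) and x3 = True: x5 = True.
From (x7 || !x5) and x5 = True: x7 = True.
From (!x7 || x8) and x7 = True: x8 = True.
From (!x2 || !x8) and x8 = True: x2 = False.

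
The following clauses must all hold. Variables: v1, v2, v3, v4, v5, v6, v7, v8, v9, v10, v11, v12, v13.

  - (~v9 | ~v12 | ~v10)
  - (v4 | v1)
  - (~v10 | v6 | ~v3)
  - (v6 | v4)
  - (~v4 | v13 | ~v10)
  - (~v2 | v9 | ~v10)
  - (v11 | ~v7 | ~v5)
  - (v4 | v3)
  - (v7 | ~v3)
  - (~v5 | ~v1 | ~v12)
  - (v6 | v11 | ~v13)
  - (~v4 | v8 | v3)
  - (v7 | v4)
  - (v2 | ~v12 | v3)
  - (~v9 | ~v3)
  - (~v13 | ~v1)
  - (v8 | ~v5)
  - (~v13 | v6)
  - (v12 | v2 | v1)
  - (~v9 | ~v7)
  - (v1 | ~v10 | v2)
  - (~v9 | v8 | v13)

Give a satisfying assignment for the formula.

v1=True, v2=False, v3=True, v4=False, v5=False, v6=True, v7=True, v8=True, v9=False, v10=False, v11=False, v12=True, v13=False

v5 occurs only negated in the remaining clauses — set v5 = False.
v6 occurs only positively in the remaining clauses — set v6 = True.
Branch on v1: take v1 = True.
  then v13 is forced to False.
Branch on v2: take v2 = False.
Branch on v3: take v3 = True.
  then v7 is forced to True.
  then v9 is forced to False.
For the remaining variables, v4 = False, v8 = True, v10 = False, v11 = False, v12 = True works.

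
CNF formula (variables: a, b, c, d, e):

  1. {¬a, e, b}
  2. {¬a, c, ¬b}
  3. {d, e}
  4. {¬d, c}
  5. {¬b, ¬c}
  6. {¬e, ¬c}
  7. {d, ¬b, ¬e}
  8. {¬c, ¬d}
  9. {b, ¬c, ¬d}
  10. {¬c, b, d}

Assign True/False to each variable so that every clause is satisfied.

a occurs only negated in the remaining clauses — set a = False.
Set b = False and propagate.
Set c = False and propagate.
  then d is forced to False.
  then e is forced to True.
Every clause has at least one true literal under this assignment.
Check each clause:
  1. {e, ¬a, b} — e is true.
  2. {¬b, c, ¬a} — ¬b is true.
  3. {e, d} — e is true.
  4. {c, ¬d} — ¬d is true.
  5. {¬b, ¬c} — ¬c is true.
  6. {¬e, ¬c} — ¬c is true.
  7. {¬b, d, ¬e} — ¬b is true.
  8. {¬d, ¬c} — ¬d is true.
  9. {¬c, ¬d, b} — ¬d is true.
  10. {¬c, b, d} — ¬c is true.

a=F, b=F, c=F, d=F, e=T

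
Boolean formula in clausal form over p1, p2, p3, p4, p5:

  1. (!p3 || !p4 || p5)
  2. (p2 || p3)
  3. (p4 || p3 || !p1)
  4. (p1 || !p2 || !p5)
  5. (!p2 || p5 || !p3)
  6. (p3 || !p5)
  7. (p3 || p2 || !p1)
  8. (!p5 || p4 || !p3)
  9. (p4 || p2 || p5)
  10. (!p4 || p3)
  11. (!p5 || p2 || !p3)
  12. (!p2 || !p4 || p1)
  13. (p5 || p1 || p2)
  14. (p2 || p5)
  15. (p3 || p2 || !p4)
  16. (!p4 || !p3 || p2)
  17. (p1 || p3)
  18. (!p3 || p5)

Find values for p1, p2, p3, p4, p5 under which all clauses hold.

p1=True, p2=True, p3=True, p4=True, p5=True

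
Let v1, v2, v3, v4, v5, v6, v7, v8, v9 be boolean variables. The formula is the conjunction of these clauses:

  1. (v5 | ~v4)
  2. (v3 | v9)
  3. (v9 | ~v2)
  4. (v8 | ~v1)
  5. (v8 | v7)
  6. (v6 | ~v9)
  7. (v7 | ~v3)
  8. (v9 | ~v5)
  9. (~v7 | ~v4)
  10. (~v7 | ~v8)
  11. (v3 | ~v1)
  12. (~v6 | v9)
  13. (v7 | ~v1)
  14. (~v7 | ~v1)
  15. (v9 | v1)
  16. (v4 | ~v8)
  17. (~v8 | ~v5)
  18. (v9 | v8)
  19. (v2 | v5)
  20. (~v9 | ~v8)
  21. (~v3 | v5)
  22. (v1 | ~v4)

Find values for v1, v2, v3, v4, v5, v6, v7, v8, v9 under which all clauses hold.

v1=F, v2=F, v3=F, v4=F, v5=T, v6=T, v7=T, v8=F, v9=T

Branch on v1: take v1 = False.
  then v9 is forced to True.
  then v6 is forced to True.
  then v8 is forced to False.
  then v7 is forced to True.
  then v4 is forced to False.
Branch on v2: take v2 = False.
  then v5 is forced to True.
v3 is now unconstrained; take v3 = False.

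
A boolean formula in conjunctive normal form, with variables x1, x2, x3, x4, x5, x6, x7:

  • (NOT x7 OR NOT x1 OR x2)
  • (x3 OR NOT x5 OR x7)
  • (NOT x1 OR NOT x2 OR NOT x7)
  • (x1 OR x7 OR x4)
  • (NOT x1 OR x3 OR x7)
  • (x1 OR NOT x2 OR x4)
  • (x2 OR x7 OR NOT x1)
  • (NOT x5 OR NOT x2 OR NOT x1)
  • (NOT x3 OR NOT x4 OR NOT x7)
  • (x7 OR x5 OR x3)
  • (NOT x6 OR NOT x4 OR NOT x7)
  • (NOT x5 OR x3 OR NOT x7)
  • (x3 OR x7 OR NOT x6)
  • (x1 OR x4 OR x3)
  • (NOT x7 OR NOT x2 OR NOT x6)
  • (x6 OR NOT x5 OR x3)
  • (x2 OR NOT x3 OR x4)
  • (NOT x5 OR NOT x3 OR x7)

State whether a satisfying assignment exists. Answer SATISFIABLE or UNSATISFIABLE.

SATISFIABLE

Try x1 = False.
Try x2 = True.
  then x4 is forced to True.
The remaining clauses are satisfied by x3 = True, x5 = False, x6 = False, x7 = False.
Every clause has at least one true literal under this assignment.
So x1=False, x2=True, x3=True, x4=True, x5=False, x6=False, x7=False is a satisfying assignment.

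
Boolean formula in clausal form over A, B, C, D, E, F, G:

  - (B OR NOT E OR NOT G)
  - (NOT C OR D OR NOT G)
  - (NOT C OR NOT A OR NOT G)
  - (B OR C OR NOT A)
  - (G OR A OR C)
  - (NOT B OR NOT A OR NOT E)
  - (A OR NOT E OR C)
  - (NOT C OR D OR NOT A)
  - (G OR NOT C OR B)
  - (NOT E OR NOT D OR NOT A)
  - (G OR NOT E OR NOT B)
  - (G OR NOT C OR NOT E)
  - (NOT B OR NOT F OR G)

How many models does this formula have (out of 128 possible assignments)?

23

Case analysis on C and G:
  C=1, G=1: F free; 3 ways for (A,B,D,E) × 2^1 = 6.
  C=1, G=0: remaining (A,B,D,E,F) ∈ {(0,1,0,0,0); (0,1,1,0,0); (1,1,1,0,0)} — 3.
  C=0, G=1: D, F free; 3 ways for (A,B,E) × 2^2 = 12.
  C=0, G=0: remaining (A,B,D,E,F) ∈ {(1,1,0,0,0); (1,1,1,0,0)} — 2.
Total: 6 + 3 + 12 + 2 = 23.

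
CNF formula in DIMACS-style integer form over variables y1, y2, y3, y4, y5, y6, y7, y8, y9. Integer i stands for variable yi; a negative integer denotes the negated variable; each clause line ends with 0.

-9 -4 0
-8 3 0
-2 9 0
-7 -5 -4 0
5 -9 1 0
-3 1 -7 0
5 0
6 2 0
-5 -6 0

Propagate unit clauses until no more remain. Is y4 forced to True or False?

(y5) stands alone — y5 = True.
From (~y5 | ~y6) and y5 = True: y6 = False.
From (y2 | y6) and y6 = False: y2 = True.
From (~y2 | y9) and y2 = True: y9 = True.
From (~y4 | ~y9) and y9 = True: y4 = False.

False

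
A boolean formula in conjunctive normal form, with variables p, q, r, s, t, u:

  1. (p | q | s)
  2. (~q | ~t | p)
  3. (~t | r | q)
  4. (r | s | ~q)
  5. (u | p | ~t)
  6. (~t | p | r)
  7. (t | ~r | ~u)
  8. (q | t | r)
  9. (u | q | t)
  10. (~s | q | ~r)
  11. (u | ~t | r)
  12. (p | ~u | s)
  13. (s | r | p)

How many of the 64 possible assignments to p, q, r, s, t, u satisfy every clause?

Case analysis on r and t:
  r=1, t=1: u free; 3 ways for (p,q,s) × 2^1 = 6.
  r=1, t=0: remaining (p,q,s,u) ∈ {(0,1,0,0); (0,1,1,0); (1,1,0,0); (1,1,1,0)} — 4.
  r=0, t=1: remaining (p,q,s,u) ∈ {(1,1,1,1)} — 1.
  r=0, t=0: remaining (p,q,s,u) ∈ {(0,1,1,0); (0,1,1,1); (1,1,1,0); (1,1,1,1)} — 4.
Total: 6 + 4 + 1 + 4 = 15.

15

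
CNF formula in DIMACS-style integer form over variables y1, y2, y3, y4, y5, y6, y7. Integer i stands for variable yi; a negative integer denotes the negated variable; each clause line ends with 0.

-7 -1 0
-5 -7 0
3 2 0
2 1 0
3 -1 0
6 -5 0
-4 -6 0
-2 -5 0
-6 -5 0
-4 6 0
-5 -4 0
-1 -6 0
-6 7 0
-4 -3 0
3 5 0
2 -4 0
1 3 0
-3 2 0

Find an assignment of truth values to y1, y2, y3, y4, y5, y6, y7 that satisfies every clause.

y4 occurs only negated in the remaining clauses — set y4 = False.
Try y1 = True.
  then y7 is forced to False.
  then y3 is forced to True.
  then y6 is forced to False.
  then y5 is forced to False.
  then y2 is forced to True.
Every clause has at least one true literal under this assignment.

y1=T, y2=T, y3=T, y4=F, y5=F, y6=F, y7=F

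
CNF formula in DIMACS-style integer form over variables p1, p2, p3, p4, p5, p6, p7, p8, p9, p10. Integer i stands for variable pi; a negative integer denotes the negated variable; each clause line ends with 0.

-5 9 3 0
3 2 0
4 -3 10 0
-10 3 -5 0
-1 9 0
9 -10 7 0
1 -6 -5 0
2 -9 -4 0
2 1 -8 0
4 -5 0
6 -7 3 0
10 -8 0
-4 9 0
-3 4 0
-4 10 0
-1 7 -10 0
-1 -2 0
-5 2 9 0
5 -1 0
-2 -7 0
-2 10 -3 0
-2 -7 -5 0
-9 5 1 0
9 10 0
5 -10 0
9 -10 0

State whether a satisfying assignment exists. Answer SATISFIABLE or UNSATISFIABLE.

SATISFIABLE

Set p1 = False and propagate.
Set p2 = True and propagate.
  then p7 is forced to False.
Set p3 = True and propagate.
  then p4 is forced to True.
  then p9 is forced to True.
  then p10 is forced to True.
  then p5 is forced to True.
  then p6 is forced to False.
p8 is now unconstrained; take p8 = True.
So p1 = False  p2 = True  p3 = True  p4 = True  p5 = True  p6 = False  p7 = False  p8 = True  p9 = True  p10 = True is a satisfying assignment.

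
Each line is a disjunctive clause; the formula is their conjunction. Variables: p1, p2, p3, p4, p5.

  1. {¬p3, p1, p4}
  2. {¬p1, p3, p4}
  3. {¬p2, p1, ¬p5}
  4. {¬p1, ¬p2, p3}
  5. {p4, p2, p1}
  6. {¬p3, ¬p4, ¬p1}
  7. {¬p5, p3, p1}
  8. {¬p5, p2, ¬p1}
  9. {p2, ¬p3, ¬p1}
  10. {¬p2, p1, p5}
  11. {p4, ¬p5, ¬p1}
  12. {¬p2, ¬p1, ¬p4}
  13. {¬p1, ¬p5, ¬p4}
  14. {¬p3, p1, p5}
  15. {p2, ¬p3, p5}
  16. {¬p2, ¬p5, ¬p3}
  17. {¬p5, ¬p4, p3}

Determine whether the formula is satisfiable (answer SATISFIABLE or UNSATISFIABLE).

SATISFIABLE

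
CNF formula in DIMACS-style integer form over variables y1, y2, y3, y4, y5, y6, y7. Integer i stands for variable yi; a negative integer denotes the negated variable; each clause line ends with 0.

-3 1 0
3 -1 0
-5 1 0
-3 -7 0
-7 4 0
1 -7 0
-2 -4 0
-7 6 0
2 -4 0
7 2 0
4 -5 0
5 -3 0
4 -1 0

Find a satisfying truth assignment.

y1=False, y2=True, y3=False, y4=False, y5=False, y6=False, y7=False

Check each clause:
  1. (~y3 | y1) — ~y3 is true.
  2. (y3 | ~y1) — ~y1 is true.
  3. (~y5 | y1) — ~y5 is true.
  4. (~y7 | ~y3) — ~y7 is true.
  5. (y4 | ~y7) — ~y7 is true.
  6. (y1 | ~y7) — ~y7 is true.
  7. (~y2 | ~y4) — ~y4 is true.
  8. (y6 | ~y7) — ~y7 is true.
  9. (~y4 | y2) — y2 is true.
  10. (y7 | y2) — y2 is true.
  11. (~y5 | y4) — ~y5 is true.
  12. (~y3 | y5) — ~y3 is true.
  13. (y4 | ~y1) — ~y1 is true.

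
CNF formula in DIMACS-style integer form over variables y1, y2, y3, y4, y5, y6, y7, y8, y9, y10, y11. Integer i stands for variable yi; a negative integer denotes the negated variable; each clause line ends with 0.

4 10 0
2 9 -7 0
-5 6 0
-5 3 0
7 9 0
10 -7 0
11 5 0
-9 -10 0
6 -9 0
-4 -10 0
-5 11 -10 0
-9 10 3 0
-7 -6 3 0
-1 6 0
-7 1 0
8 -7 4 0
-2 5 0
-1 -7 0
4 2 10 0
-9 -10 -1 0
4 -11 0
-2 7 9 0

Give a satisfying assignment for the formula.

y3 occurs only positively in the remaining clauses — set y3 = True.
y8 occurs only positively in the remaining clauses — set y8 = True.
Set y1 = False and propagate.
  then y7 is forced to False.
  then y9 is forced to True.
  then y10 is forced to False.
  then y4 is forced to True.
  then y6 is forced to True.
Set y2 = True and propagate.
  then y5 is forced to True.
y11 is now unconstrained; take y11 = True.
Every clause has at least one true literal under this assignment.

y1=F, y2=T, y3=T, y4=T, y5=T, y6=T, y7=F, y8=T, y9=T, y10=F, y11=T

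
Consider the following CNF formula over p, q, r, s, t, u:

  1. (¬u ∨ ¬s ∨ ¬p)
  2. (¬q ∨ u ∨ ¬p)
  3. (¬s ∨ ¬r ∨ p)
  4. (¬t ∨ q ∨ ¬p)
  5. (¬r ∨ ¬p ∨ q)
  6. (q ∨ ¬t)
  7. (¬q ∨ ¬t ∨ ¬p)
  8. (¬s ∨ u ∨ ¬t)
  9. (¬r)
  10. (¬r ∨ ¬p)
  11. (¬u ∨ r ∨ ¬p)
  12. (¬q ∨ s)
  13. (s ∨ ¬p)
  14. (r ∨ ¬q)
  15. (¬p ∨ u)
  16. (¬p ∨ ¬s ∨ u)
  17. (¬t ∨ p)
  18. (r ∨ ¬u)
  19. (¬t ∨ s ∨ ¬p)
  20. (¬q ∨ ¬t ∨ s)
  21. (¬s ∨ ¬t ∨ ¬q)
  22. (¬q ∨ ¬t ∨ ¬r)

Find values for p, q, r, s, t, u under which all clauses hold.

p = F, q = F, r = F, s = T, t = F, u = F

Check each clause:
  1. (¬u ∨ ¬p ∨ ¬s) — ¬u is true.
  2. (¬q ∨ ¬p ∨ u) — ¬q is true.
  3. (¬r ∨ p ∨ ¬s) — ¬r is true.
  4. (¬t ∨ ¬p ∨ q) — ¬t is true.
  5. (¬p ∨ q ∨ ¬r) — ¬r is true.
  6. (q ∨ ¬t) — ¬t is true.
  7. (¬p ∨ ¬q ∨ ¬t) — ¬t is true.
  8. (u ∨ ¬s ∨ ¬t) — ¬t is true.
  9. (¬r) — ¬r is true.
  10. (¬r ∨ ¬p) — ¬r is true.
  11. (¬u ∨ r ∨ ¬p) — ¬u is true.
  12. (s ∨ ¬q) — s is true.
  13. (s ∨ ¬p) — s is true.
  14. (¬q ∨ r) — ¬q is true.
  15. (u ∨ ¬p) — ¬p is true.
  16. (¬p ∨ ¬s ∨ u) — ¬p is true.
  17. (¬t ∨ p) — ¬t is true.
  18. (¬u ∨ r) — ¬u is true.
  19. (¬p ∨ ¬t ∨ s) — ¬t is true.
  20. (¬t ∨ s ∨ ¬q) — ¬t is true.
  21. (¬s ∨ ¬t ∨ ¬q) — ¬t is true.
  22. (¬t ∨ ¬r ∨ ¬q) — ¬t is true.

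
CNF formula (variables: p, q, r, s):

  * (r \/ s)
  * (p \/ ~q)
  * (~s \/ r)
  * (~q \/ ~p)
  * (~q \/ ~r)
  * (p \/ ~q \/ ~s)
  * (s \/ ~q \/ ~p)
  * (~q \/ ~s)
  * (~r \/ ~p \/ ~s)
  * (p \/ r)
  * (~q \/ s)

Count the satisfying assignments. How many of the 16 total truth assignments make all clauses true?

3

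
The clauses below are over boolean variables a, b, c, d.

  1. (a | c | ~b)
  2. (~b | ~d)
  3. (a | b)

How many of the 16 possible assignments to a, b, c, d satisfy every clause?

The models are:
  a=0 b=1 c=1 d=0
  a=1 b=0 c=0 d=0
  a=1 b=0 c=0 d=1
  a=1 b=0 c=1 d=0
  a=1 b=0 c=1 d=1
  a=1 b=1 c=0 d=0
  a=1 b=1 c=1 d=0
That's 7 in total.

7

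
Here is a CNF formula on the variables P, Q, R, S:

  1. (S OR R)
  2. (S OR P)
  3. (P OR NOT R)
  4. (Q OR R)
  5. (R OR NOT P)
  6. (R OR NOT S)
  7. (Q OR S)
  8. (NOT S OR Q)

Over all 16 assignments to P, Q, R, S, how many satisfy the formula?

The models are:
  P=T Q=T R=T S=F
  P=T Q=T R=T S=T
That's 2 in total.

2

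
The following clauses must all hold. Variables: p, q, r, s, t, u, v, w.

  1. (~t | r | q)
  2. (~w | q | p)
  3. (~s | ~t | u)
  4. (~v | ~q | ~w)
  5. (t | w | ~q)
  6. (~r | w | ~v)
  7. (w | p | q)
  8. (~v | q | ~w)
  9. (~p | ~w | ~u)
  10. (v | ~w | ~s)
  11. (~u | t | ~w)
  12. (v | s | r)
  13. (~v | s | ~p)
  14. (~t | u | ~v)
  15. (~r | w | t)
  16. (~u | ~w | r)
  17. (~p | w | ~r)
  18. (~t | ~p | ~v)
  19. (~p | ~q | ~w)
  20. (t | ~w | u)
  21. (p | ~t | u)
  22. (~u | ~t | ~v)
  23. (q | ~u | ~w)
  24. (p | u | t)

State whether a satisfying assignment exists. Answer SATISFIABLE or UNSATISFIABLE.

SATISFIABLE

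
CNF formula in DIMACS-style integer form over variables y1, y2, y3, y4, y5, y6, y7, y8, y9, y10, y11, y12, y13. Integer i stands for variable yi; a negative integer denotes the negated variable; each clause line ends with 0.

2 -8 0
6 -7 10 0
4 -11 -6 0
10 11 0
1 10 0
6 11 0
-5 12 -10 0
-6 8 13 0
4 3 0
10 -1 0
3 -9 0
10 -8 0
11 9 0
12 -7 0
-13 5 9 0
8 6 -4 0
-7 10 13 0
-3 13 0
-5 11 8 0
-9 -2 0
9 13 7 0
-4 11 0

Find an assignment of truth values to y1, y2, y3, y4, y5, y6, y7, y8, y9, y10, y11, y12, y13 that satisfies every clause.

y1=T  y2=F  y3=T  y4=T  y5=T  y6=T  y7=T  y8=F  y9=F  y10=T  y11=T  y12=T  y13=T

Pure literal: y12 appears only positively; assign y12 = True.
Try y1 = True.
  then y10 is forced to True.
The remaining clauses are satisfied by y2 = False, y3 = True, y4 = True, y5 = True, y6 = True, y7 = True, y8 = False, y9 = False, y11 = True, y13 = True.
Every clause has at least one true literal under this assignment.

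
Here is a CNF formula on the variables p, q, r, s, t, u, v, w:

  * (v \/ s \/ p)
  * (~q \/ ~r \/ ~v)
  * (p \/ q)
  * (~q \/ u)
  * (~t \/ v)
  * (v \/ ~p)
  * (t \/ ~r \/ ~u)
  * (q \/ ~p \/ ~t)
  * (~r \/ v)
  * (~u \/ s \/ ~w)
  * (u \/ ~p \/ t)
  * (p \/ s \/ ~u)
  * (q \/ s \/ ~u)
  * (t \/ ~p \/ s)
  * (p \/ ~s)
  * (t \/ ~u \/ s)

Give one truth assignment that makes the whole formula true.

r occurs only negated in the remaining clauses — set r = False.
Set p = True and propagate.
  then v is forced to True.
Branch on q: take q = True.
  then u is forced to True.
The remaining clauses are satisfied by s = True, t = True, w = True.
Every clause has at least one true literal under this assignment.

p = 1  q = 1  r = 0  s = 1  t = 1  u = 1  v = 1  w = 1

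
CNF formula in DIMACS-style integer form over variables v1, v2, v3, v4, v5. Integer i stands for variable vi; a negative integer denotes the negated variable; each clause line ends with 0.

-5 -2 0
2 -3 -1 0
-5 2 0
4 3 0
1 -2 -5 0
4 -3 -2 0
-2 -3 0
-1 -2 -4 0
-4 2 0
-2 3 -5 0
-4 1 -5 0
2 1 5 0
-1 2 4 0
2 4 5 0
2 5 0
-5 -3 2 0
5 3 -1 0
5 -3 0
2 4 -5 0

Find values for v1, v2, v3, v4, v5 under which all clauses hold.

v1 = F  v2 = T  v3 = F  v4 = T  v5 = F

Check each clause:
  1. (NOT v2 OR NOT v5) — NOT v5 is true.
  2. (NOT v3 OR v2 OR NOT v1) — v2 is true.
  3. (v2 OR NOT v5) — v2 is true.
  4. (v3 OR v4) — v4 is true.
  5. (NOT v5 OR NOT v2 OR v1) — NOT v5 is true.
  6. (NOT v2 OR v4 OR NOT v3) — v4 is true.
  7. (NOT v3 OR NOT v2) — NOT v3 is true.
  8. (NOT v4 OR NOT v1 OR NOT v2) — NOT v1 is true.
  9. (v2 OR NOT v4) — v2 is true.
  10. (NOT v5 OR v3 OR NOT v2) — NOT v5 is true.
  11. (NOT v5 OR NOT v4 OR v1) — NOT v5 is true.
  12. (v1 OR v2 OR v5) — v2 is true.
  13. (v4 OR NOT v1 OR v2) — v2 is true.
  14. (v4 OR v2 OR v5) — v2 is true.
  15. (v5 OR v2) — v2 is true.
  16. (NOT v5 OR NOT v3 OR v2) — v2 is true.
  17. (v5 OR NOT v1 OR v3) — NOT v1 is true.
  18. (v5 OR NOT v3) — NOT v3 is true.
  19. (v4 OR NOT v5 OR v2) — v2 is true.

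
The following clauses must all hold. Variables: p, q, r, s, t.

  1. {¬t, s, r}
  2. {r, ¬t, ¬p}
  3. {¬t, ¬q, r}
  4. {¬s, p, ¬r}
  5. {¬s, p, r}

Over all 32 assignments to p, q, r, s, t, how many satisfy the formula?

18

Case analysis on r and p:
  r=1, p=1: q, s, t free → 2^3 = 8.
  r=1, p=0: remaining (q,s,t) ∈ {(0,0,0); (0,0,1); (1,0,0); (1,0,1)} — 4.
  r=0, p=1: remaining (q,s,t) ∈ {(0,0,0); (0,1,0); (1,0,0); (1,1,0)} — 4.
  r=0, p=0: remaining (q,s,t) ∈ {(0,0,0); (1,0,0)} — 2.
Total: 8 + 4 + 4 + 2 = 18.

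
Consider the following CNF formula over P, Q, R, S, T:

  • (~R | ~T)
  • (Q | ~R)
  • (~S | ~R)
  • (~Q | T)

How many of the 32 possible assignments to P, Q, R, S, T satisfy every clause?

Split on R, then Q.
  R=T, Q=T: a clause becomes empty — 0.
  R=T, Q=F: a clause becomes empty — 0.
  R=F, Q=T: remaining (P,S,T) ∈ {(F,F,T); (F,T,T); (T,F,T); (T,T,T)} — 4.
  R=F, Q=F: P, S, T free → 2^3 = 8.
Total: 0 + 0 + 4 + 8 = 12.

12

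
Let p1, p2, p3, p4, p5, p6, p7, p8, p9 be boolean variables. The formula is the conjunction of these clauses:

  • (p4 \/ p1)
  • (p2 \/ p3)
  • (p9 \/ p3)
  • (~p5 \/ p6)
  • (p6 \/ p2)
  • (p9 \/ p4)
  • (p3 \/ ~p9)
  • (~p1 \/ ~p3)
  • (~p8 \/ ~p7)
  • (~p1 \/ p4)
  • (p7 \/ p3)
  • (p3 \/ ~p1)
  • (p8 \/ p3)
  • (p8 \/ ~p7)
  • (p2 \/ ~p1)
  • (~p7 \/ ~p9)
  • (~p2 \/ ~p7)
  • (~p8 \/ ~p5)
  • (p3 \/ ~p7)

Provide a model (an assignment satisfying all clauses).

Pure literal: p4 appears only positively; assign p4 = True.
Pure literal: p5 appears only negated; assign p5 = False.
Try p1 = False.
The remaining clauses are satisfied by p2 = False, p3 = True, p6 = True, p7 = False, p8 = False, p9 = True.

p1=F, p2=F, p3=T, p4=T, p5=F, p6=T, p7=F, p8=F, p9=T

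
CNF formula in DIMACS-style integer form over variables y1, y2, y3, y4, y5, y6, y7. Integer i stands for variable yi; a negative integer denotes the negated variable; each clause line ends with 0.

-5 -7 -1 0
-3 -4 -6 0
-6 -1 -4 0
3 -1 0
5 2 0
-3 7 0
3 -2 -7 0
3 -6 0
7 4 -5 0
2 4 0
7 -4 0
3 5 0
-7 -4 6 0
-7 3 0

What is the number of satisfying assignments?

6

Satisfying assignments:
  y1=0 y2=1 y3=1 y4=0 y5=0 y6=0 y7=1
  y1=0 y2=1 y3=1 y4=0 y5=0 y6=1 y7=1
  y1=0 y2=1 y3=1 y4=0 y5=1 y6=0 y7=1
  y1=0 y2=1 y3=1 y4=0 y5=1 y6=1 y7=1
  y1=1 y2=1 y3=1 y4=0 y5=0 y6=0 y7=1
  y1=1 y2=1 y3=1 y4=0 y5=0 y6=1 y7=1
Count: 6.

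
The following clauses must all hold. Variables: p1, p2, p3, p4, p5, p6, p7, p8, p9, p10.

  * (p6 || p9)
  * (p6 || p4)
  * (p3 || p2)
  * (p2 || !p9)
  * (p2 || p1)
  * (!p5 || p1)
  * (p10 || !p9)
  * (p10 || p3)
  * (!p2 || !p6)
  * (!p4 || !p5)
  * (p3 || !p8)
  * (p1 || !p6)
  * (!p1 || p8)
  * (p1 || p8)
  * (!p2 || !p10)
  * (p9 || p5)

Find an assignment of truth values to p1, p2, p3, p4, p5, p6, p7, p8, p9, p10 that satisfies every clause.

Pure literal: p3 appears only positively; assign p3 = True.
Set p1 = True and propagate.
  then p8 is forced to True.
Branch on p2: take p2 = False.
  then p9 is forced to False.
  then p6 is forced to True.
  then p5 is forced to True.
  then p4 is forced to False.
p7, p10 are now unconstrained; take p7 = True, p10 = True.
Check each clause:
  1. (p6 || p9) — p6 is true.
  2. (p6 || p4) — p6 is true.
  3. (p2 || p3) — p3 is true.
  4. (!p9 || p2) — !p9 is true.
  5. (p2 || p1) — p1 is true.
  6. (!p5 || p1) — p1 is true.
  7. (!p9 || p10) — p10 is true.
  8. (p3 || p10) — p10 is true.
  9. (!p6 || !p2) — !p2 is true.
  10. (!p4 || !p5) — !p4 is true.
  11. (p3 || !p8) — p3 is true.
  12. (p1 || !p6) — p1 is true.
  13. (p8 || !p1) — p8 is true.
  14. (p8 || p1) — p8 is true.
  15. (!p10 || !p2) — !p2 is true.
  16. (p5 || p9) — p5 is true.

p1 = T  p2 = F  p3 = T  p4 = F  p5 = T  p6 = T  p7 = T  p8 = T  p9 = F  p10 = T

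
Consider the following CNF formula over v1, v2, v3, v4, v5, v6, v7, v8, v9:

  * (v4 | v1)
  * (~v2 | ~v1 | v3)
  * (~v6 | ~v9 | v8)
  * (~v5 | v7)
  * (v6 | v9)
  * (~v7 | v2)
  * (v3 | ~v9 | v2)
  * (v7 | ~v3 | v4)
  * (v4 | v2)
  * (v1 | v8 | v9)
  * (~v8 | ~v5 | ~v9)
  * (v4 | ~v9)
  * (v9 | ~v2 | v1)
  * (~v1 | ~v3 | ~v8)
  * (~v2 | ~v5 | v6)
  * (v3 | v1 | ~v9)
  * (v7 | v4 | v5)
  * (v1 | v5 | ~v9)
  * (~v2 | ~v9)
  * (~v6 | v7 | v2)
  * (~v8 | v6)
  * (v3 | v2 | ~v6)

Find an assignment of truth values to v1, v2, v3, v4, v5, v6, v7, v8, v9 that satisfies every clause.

v1=1, v2=1, v3=1, v4=1, v5=0, v6=1, v7=1, v8=0, v9=0

v4 occurs only positively in the remaining clauses — set v4 = True.
Branch on v1: take v1 = True.
Try v2 = True.
  then v3 is forced to True.
  then v8 is forced to False.
  then v9 is forced to False.
  then v6 is forced to True.
The remaining clauses are satisfied by v5 = False, v7 = True.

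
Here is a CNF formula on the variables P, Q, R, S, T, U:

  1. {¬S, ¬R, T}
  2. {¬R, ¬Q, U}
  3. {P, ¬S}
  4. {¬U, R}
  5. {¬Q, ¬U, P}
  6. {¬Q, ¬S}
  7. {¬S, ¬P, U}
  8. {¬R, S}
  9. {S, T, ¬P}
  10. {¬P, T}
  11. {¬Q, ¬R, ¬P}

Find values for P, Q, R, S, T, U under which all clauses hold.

Q occurs only negated in the remaining clauses — set Q = False.
T occurs only positively in the remaining clauses — set T = True.
Set P = True and propagate.
Try R = False.
  then U is forced to False.
  then S is forced to False.

P = 1, Q = 0, R = 0, S = 0, T = 1, U = 0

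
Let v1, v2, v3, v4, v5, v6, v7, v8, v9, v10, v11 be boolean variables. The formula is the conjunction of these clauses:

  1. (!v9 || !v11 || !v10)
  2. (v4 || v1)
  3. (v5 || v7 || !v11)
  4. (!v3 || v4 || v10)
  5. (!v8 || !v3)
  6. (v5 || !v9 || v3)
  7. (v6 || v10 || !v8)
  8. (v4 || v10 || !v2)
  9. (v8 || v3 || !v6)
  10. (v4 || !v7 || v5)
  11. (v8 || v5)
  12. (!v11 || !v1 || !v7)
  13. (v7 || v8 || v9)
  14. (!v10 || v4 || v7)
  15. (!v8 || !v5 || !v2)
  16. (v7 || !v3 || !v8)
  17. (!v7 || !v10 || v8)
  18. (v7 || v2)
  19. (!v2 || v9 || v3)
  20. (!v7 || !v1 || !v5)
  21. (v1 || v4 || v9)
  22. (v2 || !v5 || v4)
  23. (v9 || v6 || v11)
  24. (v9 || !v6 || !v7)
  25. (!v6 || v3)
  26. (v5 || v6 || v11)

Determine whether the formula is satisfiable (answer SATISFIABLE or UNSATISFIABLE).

SATISFIABLE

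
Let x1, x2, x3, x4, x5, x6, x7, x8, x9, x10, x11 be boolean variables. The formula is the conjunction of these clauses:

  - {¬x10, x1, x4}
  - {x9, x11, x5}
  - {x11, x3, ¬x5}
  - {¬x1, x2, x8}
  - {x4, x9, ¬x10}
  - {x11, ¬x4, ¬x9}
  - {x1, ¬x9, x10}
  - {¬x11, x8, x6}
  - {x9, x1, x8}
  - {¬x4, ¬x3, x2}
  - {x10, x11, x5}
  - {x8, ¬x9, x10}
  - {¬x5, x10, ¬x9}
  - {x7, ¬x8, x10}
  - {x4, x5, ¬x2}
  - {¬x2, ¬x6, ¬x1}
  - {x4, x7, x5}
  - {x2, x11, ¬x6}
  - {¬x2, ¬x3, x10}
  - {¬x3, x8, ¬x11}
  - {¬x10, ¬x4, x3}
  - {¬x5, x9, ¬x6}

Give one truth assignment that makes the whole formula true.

x1=True, x2=False, x3=True, x4=False, x5=True, x6=False, x7=True, x8=True, x9=True, x10=True, x11=False

Pure literal: x7 appears only positively; assign x7 = True.
Set x1 = True and propagate.
Try x2 = False.
  then x8 is forced to True.
Set x3 = True and propagate.
  then x4 is forced to False.
The remaining clauses are satisfied by x5 = True, x6 = False, x9 = True, x10 = True, x11 = False.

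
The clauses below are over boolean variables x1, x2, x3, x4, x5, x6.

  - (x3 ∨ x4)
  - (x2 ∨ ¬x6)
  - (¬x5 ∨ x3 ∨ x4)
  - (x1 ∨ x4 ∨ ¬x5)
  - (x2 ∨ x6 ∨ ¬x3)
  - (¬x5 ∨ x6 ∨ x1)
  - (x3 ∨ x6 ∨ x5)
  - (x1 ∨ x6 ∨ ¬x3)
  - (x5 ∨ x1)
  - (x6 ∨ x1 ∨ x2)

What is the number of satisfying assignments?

14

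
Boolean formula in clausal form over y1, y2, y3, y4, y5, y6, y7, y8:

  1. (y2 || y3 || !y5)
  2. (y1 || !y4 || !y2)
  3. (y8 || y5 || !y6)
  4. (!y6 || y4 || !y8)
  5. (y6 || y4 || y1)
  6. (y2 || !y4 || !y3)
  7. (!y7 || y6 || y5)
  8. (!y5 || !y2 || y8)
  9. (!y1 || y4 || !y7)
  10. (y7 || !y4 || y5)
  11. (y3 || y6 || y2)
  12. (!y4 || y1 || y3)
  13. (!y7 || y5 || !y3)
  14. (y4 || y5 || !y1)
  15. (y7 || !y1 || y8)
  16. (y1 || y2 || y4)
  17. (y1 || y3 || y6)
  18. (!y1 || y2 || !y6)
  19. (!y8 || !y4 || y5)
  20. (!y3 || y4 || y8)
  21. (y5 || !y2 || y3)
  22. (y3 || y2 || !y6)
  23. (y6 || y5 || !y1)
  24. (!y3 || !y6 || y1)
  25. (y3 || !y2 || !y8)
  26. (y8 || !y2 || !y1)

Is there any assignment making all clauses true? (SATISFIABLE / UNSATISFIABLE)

SATISFIABLE

Branch on y1: take y1 = True.
For the remaining variables, y2 = True, y3 = True, y4 = True, y5 = True, y6 = True, y7 = False, y8 = True works.
So y1 = 1, y2 = 1, y3 = 1, y4 = 1, y5 = 1, y6 = 1, y7 = 0, y8 = 1 is a satisfying assignment.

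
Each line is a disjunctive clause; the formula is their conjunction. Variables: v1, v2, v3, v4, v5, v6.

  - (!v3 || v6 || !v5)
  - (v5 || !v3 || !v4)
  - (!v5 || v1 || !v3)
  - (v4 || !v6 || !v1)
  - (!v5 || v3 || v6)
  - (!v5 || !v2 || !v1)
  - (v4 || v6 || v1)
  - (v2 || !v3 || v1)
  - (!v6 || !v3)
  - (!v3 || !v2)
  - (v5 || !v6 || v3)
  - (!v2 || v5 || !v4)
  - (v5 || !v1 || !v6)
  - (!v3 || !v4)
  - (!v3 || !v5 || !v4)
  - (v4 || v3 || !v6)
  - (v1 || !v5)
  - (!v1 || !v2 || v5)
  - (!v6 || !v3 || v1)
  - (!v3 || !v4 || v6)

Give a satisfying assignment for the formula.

v1 = T, v2 = F, v3 = T, v4 = F, v5 = F, v6 = F

Branch on v1: take v1 = True.
Try v2 = False.
The remaining clauses are satisfied by v3 = True, v4 = False, v5 = False, v6 = False.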